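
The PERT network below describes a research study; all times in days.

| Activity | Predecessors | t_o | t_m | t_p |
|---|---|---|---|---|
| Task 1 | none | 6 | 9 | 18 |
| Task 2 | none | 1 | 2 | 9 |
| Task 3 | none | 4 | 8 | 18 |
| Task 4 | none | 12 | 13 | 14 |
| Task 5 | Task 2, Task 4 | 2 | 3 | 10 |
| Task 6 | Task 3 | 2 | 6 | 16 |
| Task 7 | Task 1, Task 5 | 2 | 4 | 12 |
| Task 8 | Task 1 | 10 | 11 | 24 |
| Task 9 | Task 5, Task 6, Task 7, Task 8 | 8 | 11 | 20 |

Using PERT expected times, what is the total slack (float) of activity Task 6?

7 days

te_Task 1 = (6 + 4·9 + 18)/6 = 60/6 = 10
te_Task 2 = (1 + 4·2 + 9)/6 = 18/6 = 3
te_Task 3 = (4 + 4·8 + 18)/6 = 54/6 = 9
te_Task 4 = (12 + 4·13 + 14)/6 = 78/6 = 13
te_Task 5 = (2 + 4·3 + 10)/6 = 24/6 = 4
te_Task 6 = (2 + 4·6 + 16)/6 = 42/6 = 7
te_Task 7 = (2 + 4·4 + 12)/6 = 30/6 = 5
te_Task 8 = (10 + 4·11 + 24)/6 = 78/6 = 13
te_Task 9 = (8 + 4·11 + 20)/6 = 72/6 = 12

Forward pass:
ES_Task 1 = 0; EF_Task 1 = 10
ES_Task 2 = 0; EF_Task 2 = 3
ES_Task 3 = 0; EF_Task 3 = 9
ES_Task 4 = 0; EF_Task 4 = 13
ES_Task 5 = max(EF_Task 2=3, EF_Task 4=13) = 13; EF_Task 5 = 13+4 = 17
ES_Task 6 = 9; EF_Task 6 = 9+7 = 16
ES_Task 7 = max(EF_Task 1=10, EF_Task 5=17) = 17; EF_Task 7 = 17+5 = 22
ES_Task 8 = 10; EF_Task 8 = 10+13 = 23
ES_Task 9 = max(EF_Task 5=17, EF_Task 6=16, EF_Task 7=22, EF_Task 8=23) = 23; EF_Task 9 = 23+12 = 35
Expected project duration μ = 35 days. Critical path: Task 1 → Task 8 → Task 9.

Backward pass:
LF_Task 9 = 35; LS_Task 9 = 35−12 = 23
LF_Task 8 = LS_Task 9 = 23; LS_Task 8 = 23−13 = 10
LF_Task 7 = LS_Task 9 = 23; LS_Task 7 = 23−5 = 18
LF_Task 6 = LS_Task 9 = 23; LS_Task 6 = 23−7 = 16
LF_Task 5 = min(LS_Task 7=18, LS_Task 9=23) = 18; LS_Task 5 = 18−4 = 14
LF_Task 4 = LS_Task 5 = 14; LS_Task 4 = 14−13 = 1
LF_Task 3 = LS_Task 6 = 16; LS_Task 3 = 16−9 = 7
LF_Task 2 = LS_Task 5 = 14; LS_Task 2 = 14−3 = 11
LF_Task 1 = min(LS_Task 7=18, LS_Task 8=10) = 10; LS_Task 1 = 10−10 = 0
Slack_Task 6 = LS_Task 6 − ES_Task 6 = 16 − 9 = 7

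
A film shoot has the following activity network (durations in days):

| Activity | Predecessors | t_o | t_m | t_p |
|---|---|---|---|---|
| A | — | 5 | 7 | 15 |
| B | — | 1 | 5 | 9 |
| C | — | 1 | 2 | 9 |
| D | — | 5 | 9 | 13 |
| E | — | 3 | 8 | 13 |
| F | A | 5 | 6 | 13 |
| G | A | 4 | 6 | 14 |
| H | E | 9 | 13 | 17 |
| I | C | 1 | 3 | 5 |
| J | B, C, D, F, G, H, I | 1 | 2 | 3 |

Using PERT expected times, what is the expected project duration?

te_A = (5 + 4·7 + 15)/6 = 48/6 = 8
te_B = (1 + 4·5 + 9)/6 = 30/6 = 5
te_C = (1 + 4·2 + 9)/6 = 18/6 = 3
te_D = (5 + 4·9 + 13)/6 = 54/6 = 9
te_E = (3 + 4·8 + 13)/6 = 48/6 = 8
te_F = (5 + 4·6 + 13)/6 = 42/6 = 7
te_G = (4 + 4·6 + 14)/6 = 42/6 = 7
te_H = (9 + 4·13 + 17)/6 = 78/6 = 13
te_I = (1 + 4·3 + 5)/6 = 18/6 = 3
te_J = (1 + 4·2 + 3)/6 = 12/6 = 2

Forward pass:
ES_A = 0; EF_A = 8
ES_B = 0; EF_B = 5
ES_C = 0; EF_C = 3
ES_D = 0; EF_D = 9
ES_E = 0; EF_E = 8
ES_F = 8; EF_F = 8+7 = 15
ES_G = 8; EF_G = 8+7 = 15
ES_H = 8; EF_H = 8+13 = 21
ES_I = 3; EF_I = 3+3 = 6
ES_J = max(EF_B=5, EF_C=3, EF_D=9, EF_F=15, EF_G=15, EF_H=21, EF_I=6) = 21; EF_J = 21+2 = 23
Expected project duration μ = 23 days. Critical path: E → H → J.

23 days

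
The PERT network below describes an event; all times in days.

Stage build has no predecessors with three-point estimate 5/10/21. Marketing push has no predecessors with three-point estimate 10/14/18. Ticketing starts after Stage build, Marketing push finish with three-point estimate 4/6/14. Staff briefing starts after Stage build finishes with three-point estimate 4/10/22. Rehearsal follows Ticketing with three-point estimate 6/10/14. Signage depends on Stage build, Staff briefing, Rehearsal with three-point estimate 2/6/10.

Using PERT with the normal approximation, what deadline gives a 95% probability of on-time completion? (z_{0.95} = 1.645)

41.7 days

te_Stage build = (5 + 4·10 + 21)/6 = 66/6 = 11; σ²_Stage build = ((21−5)/6)² = 7.111
te_Marketing push = (10 + 4·14 + 18)/6 = 84/6 = 14; σ²_Marketing push = ((18−10)/6)² = 1.778
te_Ticketing = (4 + 4·6 + 14)/6 = 42/6 = 7; σ²_Ticketing = ((14−4)/6)² = 2.778
te_Staff briefing = (4 + 4·10 + 22)/6 = 66/6 = 11; σ²_Staff briefing = ((22−4)/6)² = 9.000
te_Rehearsal = (6 + 4·10 + 14)/6 = 60/6 = 10; σ²_Rehearsal = ((14−6)/6)² = 1.778
te_Signage = (2 + 4·6 + 10)/6 = 36/6 = 6; σ²_Signage = ((10−2)/6)² = 1.778

Forward pass:
ES_Stage build = 0; EF_Stage build = 11
ES_Marketing push = 0; EF_Marketing push = 14
ES_Ticketing = max(EF_Stage build=11, EF_Marketing push=14) = 14; EF_Ticketing = 14+7 = 21
ES_Staff briefing = 11; EF_Staff briefing = 11+11 = 22
ES_Rehearsal = 21; EF_Rehearsal = 21+10 = 31
ES_Signage = max(EF_Stage build=11, EF_Staff briefing=22, EF_Rehearsal=31) = 31; EF_Signage = 31+6 = 37
Expected project duration μ = 37 days. Critical path: Marketing push → Ticketing → Rehearsal → Signage.

Variance along critical path = 1.778 + 2.778 + 1.778 + 1.778 = 8.111; σ = 2.848 days.
D = μ + z·σ = 37 + 1.645·2.848 = 41.7 days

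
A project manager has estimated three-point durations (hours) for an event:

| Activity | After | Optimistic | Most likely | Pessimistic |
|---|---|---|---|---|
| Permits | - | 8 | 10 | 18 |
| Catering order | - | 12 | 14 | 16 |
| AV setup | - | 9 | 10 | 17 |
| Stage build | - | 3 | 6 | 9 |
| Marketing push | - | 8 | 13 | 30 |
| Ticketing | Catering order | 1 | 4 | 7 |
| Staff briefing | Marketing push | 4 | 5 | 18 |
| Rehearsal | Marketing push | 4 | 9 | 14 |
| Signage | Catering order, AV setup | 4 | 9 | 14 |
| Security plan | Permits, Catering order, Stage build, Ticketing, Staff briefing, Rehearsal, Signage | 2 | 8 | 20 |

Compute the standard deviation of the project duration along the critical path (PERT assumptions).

5.02 hours

te_Permits = (8 + 4·10 + 18)/6 = 66/6 = 11; σ²_Permits = ((18−8)/6)² = 2.778
te_Catering order = (12 + 4·14 + 16)/6 = 84/6 = 14; σ²_Catering order = ((16−12)/6)² = 0.444
te_AV setup = (9 + 4·10 + 17)/6 = 66/6 = 11; σ²_AV setup = ((17−9)/6)² = 1.778
te_Stage build = (3 + 4·6 + 9)/6 = 36/6 = 6; σ²_Stage build = ((9−3)/6)² = 1.000
te_Marketing push = (8 + 4·13 + 30)/6 = 90/6 = 15; σ²_Marketing push = ((30−8)/6)² = 13.444
te_Ticketing = (1 + 4·4 + 7)/6 = 24/6 = 4; σ²_Ticketing = ((7−1)/6)² = 1.000
te_Staff briefing = (4 + 4·5 + 18)/6 = 42/6 = 7; σ²_Staff briefing = ((18−4)/6)² = 5.444
te_Rehearsal = (4 + 4·9 + 14)/6 = 54/6 = 9; σ²_Rehearsal = ((14−4)/6)² = 2.778
te_Signage = (4 + 4·9 + 14)/6 = 54/6 = 9; σ²_Signage = ((14−4)/6)² = 2.778
te_Security plan = (2 + 4·8 + 20)/6 = 54/6 = 9; σ²_Security plan = ((20−2)/6)² = 9.000

Forward pass:
ES_Permits = 0; EF_Permits = 11
ES_Catering order = 0; EF_Catering order = 14
ES_AV setup = 0; EF_AV setup = 11
ES_Stage build = 0; EF_Stage build = 6
ES_Marketing push = 0; EF_Marketing push = 15
ES_Ticketing = 14; EF_Ticketing = 14+4 = 18
ES_Staff briefing = 15; EF_Staff briefing = 15+7 = 22
ES_Rehearsal = 15; EF_Rehearsal = 15+9 = 24
ES_Signage = max(EF_Catering order=14, EF_AV setup=11) = 14; EF_Signage = 14+9 = 23
ES_Security plan = max(EF_Permits=11, EF_Catering order=14, EF_Stage build=6, EF_Ticketing=18, EF_Staff briefing=22, EF_Rehearsal=24, EF_Signage=23) = 24; EF_Security plan = 24+9 = 33
Expected project duration μ = 33 hours. Critical path: Marketing push → Rehearsal → Security plan.

Variance along critical path = 13.444 + 2.778 + 9.000 = 25.222
σ = √25.222 = 5.022 hours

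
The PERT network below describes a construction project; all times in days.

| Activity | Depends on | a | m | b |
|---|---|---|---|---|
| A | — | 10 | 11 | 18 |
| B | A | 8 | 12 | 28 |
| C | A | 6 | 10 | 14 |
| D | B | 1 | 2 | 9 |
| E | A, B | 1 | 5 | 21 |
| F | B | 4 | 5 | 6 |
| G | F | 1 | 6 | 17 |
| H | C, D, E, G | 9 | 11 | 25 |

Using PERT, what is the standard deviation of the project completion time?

5.22 days

te_A = (10 + 4·11 + 18)/6 = 72/6 = 12; σ²_A = ((18−10)/6)² = 1.778
te_B = (8 + 4·12 + 28)/6 = 84/6 = 14; σ²_B = ((28−8)/6)² = 11.111
te_C = (6 + 4·10 + 14)/6 = 60/6 = 10; σ²_C = ((14−6)/6)² = 1.778
te_D = (1 + 4·2 + 9)/6 = 18/6 = 3; σ²_D = ((9−1)/6)² = 1.778
te_E = (1 + 4·5 + 21)/6 = 42/6 = 7; σ²_E = ((21−1)/6)² = 11.111
te_F = (4 + 4·5 + 6)/6 = 30/6 = 5; σ²_F = ((6−4)/6)² = 0.111
te_G = (1 + 4·6 + 17)/6 = 42/6 = 7; σ²_G = ((17−1)/6)² = 7.111
te_H = (9 + 4·11 + 25)/6 = 78/6 = 13; σ²_H = ((25−9)/6)² = 7.111

Forward pass:
ES_A = 0; EF_A = 12
ES_B = 12; EF_B = 12+14 = 26
ES_C = 12; EF_C = 12+10 = 22
ES_D = 26; EF_D = 26+3 = 29
ES_E = max(EF_A=12, EF_B=26) = 26; EF_E = 26+7 = 33
ES_F = 26; EF_F = 26+5 = 31
ES_G = 31; EF_G = 31+7 = 38
ES_H = max(EF_C=22, EF_D=29, EF_E=33, EF_G=38) = 38; EF_H = 38+13 = 51
Expected project duration μ = 51 days. Critical path: A → B → F → G → H.

Variance along critical path = 1.778 + 11.111 + 0.111 + 7.111 + 7.111 = 27.222
σ = √27.222 = 5.217 days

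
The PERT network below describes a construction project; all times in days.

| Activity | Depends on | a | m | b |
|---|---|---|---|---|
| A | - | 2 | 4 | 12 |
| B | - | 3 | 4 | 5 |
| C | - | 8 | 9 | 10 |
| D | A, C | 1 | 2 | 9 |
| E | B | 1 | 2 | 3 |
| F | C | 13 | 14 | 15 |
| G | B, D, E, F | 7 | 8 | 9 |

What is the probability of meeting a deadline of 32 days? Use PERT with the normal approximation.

te_A = (2 + 4·4 + 12)/6 = 30/6 = 5; σ²_A = ((12−2)/6)² = 2.778
te_B = (3 + 4·4 + 5)/6 = 24/6 = 4; σ²_B = ((5−3)/6)² = 0.111
te_C = (8 + 4·9 + 10)/6 = 54/6 = 9; σ²_C = ((10−8)/6)² = 0.111
te_D = (1 + 4·2 + 9)/6 = 18/6 = 3; σ²_D = ((9−1)/6)² = 1.778
te_E = (1 + 4·2 + 3)/6 = 12/6 = 2; σ²_E = ((3−1)/6)² = 0.111
te_F = (13 + 4·14 + 15)/6 = 84/6 = 14; σ²_F = ((15−13)/6)² = 0.111
te_G = (7 + 4·8 + 9)/6 = 48/6 = 8; σ²_G = ((9−7)/6)² = 0.111

Forward pass:
ES_A = 0; EF_A = 5
ES_B = 0; EF_B = 4
ES_C = 0; EF_C = 9
ES_D = max(EF_A=5, EF_C=9) = 9; EF_D = 9+3 = 12
ES_E = 4; EF_E = 4+2 = 6
ES_F = 9; EF_F = 9+14 = 23
ES_G = max(EF_B=4, EF_D=12, EF_E=6, EF_F=23) = 23; EF_G = 23+8 = 31
Expected project duration μ = 31 days. Critical path: C → F → G.

Variance along critical path = 0.111 + 0.111 + 0.111 = 0.333; σ = √0.333 = 0.577 days.
Z = (32 − 31) / 0.577 = 1.732
P(T ≤ 32) = Φ(1.732) ≈ 0.958

0.958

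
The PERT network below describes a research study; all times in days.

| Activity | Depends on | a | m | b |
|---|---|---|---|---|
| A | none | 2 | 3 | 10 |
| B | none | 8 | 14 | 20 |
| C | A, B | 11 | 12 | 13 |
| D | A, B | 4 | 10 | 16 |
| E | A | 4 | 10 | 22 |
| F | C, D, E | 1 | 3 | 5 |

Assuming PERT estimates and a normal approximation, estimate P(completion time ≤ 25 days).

te_A = (2 + 4·3 + 10)/6 = 24/6 = 4; σ²_A = ((10−2)/6)² = 1.778
te_B = (8 + 4·14 + 20)/6 = 84/6 = 14; σ²_B = ((20−8)/6)² = 4.000
te_C = (11 + 4·12 + 13)/6 = 72/6 = 12; σ²_C = ((13−11)/6)² = 0.111
te_D = (4 + 4·10 + 16)/6 = 60/6 = 10; σ²_D = ((16−4)/6)² = 4.000
te_E = (4 + 4·10 + 22)/6 = 66/6 = 11; σ²_E = ((22−4)/6)² = 9.000
te_F = (1 + 4·3 + 5)/6 = 18/6 = 3; σ²_F = ((5−1)/6)² = 0.444

Forward pass:
ES_A = 0; EF_A = 4
ES_B = 0; EF_B = 14
ES_C = max(EF_A=4, EF_B=14) = 14; EF_C = 14+12 = 26
ES_D = max(EF_A=4, EF_B=14) = 14; EF_D = 14+10 = 24
ES_E = 4; EF_E = 4+11 = 15
ES_F = max(EF_C=26, EF_D=24, EF_E=15) = 26; EF_F = 26+3 = 29
Expected project duration μ = 29 days. Critical path: B → C → F.

Variance along critical path = 4.000 + 0.111 + 0.444 = 4.556; σ = √4.556 = 2.134 days.
Z = (25 − 29) / 2.134 = -1.874
P(T ≤ 25) = Φ(-1.874) ≈ 0.030

0.030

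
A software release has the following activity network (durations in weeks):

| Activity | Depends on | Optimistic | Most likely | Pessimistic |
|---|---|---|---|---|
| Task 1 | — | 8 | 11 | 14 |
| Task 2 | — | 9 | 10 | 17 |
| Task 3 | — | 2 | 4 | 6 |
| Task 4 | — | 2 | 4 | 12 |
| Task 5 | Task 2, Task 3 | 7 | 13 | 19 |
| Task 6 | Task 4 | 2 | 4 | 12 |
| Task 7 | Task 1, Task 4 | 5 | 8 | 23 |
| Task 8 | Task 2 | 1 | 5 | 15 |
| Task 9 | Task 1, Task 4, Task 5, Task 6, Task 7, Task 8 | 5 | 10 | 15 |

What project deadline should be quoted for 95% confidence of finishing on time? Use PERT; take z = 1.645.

38.8 weeks

te_Task 1 = (8 + 4·11 + 14)/6 = 66/6 = 11; σ²_Task 1 = ((14−8)/6)² = 1.000
te_Task 2 = (9 + 4·10 + 17)/6 = 66/6 = 11; σ²_Task 2 = ((17−9)/6)² = 1.778
te_Task 3 = (2 + 4·4 + 6)/6 = 24/6 = 4; σ²_Task 3 = ((6−2)/6)² = 0.444
te_Task 4 = (2 + 4·4 + 12)/6 = 30/6 = 5; σ²_Task 4 = ((12−2)/6)² = 2.778
te_Task 5 = (7 + 4·13 + 19)/6 = 78/6 = 13; σ²_Task 5 = ((19−7)/6)² = 4.000
te_Task 6 = (2 + 4·4 + 12)/6 = 30/6 = 5; σ²_Task 6 = ((12−2)/6)² = 2.778
te_Task 7 = (5 + 4·8 + 23)/6 = 60/6 = 10; σ²_Task 7 = ((23−5)/6)² = 9.000
te_Task 8 = (1 + 4·5 + 15)/6 = 36/6 = 6; σ²_Task 8 = ((15−1)/6)² = 5.444
te_Task 9 = (5 + 4·10 + 15)/6 = 60/6 = 10; σ²_Task 9 = ((15−5)/6)² = 2.778

Forward pass:
ES_Task 1 = 0; EF_Task 1 = 11
ES_Task 2 = 0; EF_Task 2 = 11
ES_Task 3 = 0; EF_Task 3 = 4
ES_Task 4 = 0; EF_Task 4 = 5
ES_Task 5 = max(EF_Task 2=11, EF_Task 3=4) = 11; EF_Task 5 = 11+13 = 24
ES_Task 6 = 5; EF_Task 6 = 5+5 = 10
ES_Task 7 = max(EF_Task 1=11, EF_Task 4=5) = 11; EF_Task 7 = 11+10 = 21
ES_Task 8 = 11; EF_Task 8 = 11+6 = 17
ES_Task 9 = max(EF_Task 1=11, EF_Task 4=5, EF_Task 5=24, EF_Task 6=10, EF_Task 7=21, EF_Task 8=17) = 24; EF_Task 9 = 24+10 = 34
Expected project duration μ = 34 weeks. Critical path: Task 2 → Task 5 → Task 9.

Variance along critical path = 1.778 + 4.000 + 2.778 = 8.556; σ = 2.925 weeks.
D = μ + z·σ = 34 + 1.645·2.925 = 38.8 weeks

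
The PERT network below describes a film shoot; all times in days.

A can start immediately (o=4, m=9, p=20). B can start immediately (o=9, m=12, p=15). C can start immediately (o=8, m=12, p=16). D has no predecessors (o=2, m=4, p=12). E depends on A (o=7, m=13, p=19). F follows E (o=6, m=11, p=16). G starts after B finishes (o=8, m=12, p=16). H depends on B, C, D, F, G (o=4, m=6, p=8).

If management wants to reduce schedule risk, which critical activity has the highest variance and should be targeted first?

te_A = (4 + 4·9 + 20)/6 = 60/6 = 10; σ²_A = ((20−4)/6)² = 7.111
te_B = (9 + 4·12 + 15)/6 = 72/6 = 12; σ²_B = ((15−9)/6)² = 1.000
te_C = (8 + 4·12 + 16)/6 = 72/6 = 12; σ²_C = ((16−8)/6)² = 1.778
te_D = (2 + 4·4 + 12)/6 = 30/6 = 5; σ²_D = ((12−2)/6)² = 2.778
te_E = (7 + 4·13 + 19)/6 = 78/6 = 13; σ²_E = ((19−7)/6)² = 4.000
te_F = (6 + 4·11 + 16)/6 = 66/6 = 11; σ²_F = ((16−6)/6)² = 2.778
te_G = (8 + 4·12 + 16)/6 = 72/6 = 12; σ²_G = ((16−8)/6)² = 1.778
te_H = (4 + 4·6 + 8)/6 = 36/6 = 6; σ²_H = ((8−4)/6)² = 0.444

Forward pass:
ES_A = 0; EF_A = 10
ES_B = 0; EF_B = 12
ES_C = 0; EF_C = 12
ES_D = 0; EF_D = 5
ES_E = 10; EF_E = 10+13 = 23
ES_F = 23; EF_F = 23+11 = 34
ES_G = 12; EF_G = 12+12 = 24
ES_H = max(EF_B=12, EF_C=12, EF_D=5, EF_F=34, EF_G=24) = 34; EF_H = 34+6 = 40
Expected project duration μ = 40 days. Critical path: A → E → F → H.

Variances on critical path: σ²_A=7.111, σ²_E=4.000, σ²_F=2.778, σ²_H=0.444.
Largest is σ²_A = 7.111.

A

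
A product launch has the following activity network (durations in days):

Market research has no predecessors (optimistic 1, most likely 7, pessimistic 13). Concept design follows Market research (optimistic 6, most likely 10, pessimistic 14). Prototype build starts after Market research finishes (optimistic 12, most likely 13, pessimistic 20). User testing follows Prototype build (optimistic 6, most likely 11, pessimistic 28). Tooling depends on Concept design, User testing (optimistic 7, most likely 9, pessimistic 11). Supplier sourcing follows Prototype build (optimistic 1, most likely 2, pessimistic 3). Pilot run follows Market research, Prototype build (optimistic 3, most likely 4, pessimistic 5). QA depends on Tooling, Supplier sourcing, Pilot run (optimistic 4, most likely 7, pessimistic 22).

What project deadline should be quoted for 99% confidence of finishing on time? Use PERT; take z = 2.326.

te_Market research = (1 + 4·7 + 13)/6 = 42/6 = 7; σ²_Market research = ((13−1)/6)² = 4.000
te_Concept design = (6 + 4·10 + 14)/6 = 60/6 = 10; σ²_Concept design = ((14−6)/6)² = 1.778
te_Prototype build = (12 + 4·13 + 20)/6 = 84/6 = 14; σ²_Prototype build = ((20−12)/6)² = 1.778
te_User testing = (6 + 4·11 + 28)/6 = 78/6 = 13; σ²_User testing = ((28−6)/6)² = 13.444
te_Tooling = (7 + 4·9 + 11)/6 = 54/6 = 9; σ²_Tooling = ((11−7)/6)² = 0.444
te_Supplier sourcing = (1 + 4·2 + 3)/6 = 12/6 = 2; σ²_Supplier sourcing = ((3−1)/6)² = 0.111
te_Pilot run = (3 + 4·4 + 5)/6 = 24/6 = 4; σ²_Pilot run = ((5−3)/6)² = 0.111
te_QA = (4 + 4·7 + 22)/6 = 54/6 = 9; σ²_QA = ((22−4)/6)² = 9.000

Forward pass:
ES_Market research = 0; EF_Market research = 7
ES_Concept design = 7; EF_Concept design = 7+10 = 17
ES_Prototype build = 7; EF_Prototype build = 7+14 = 21
ES_User testing = 21; EF_User testing = 21+13 = 34
ES_Tooling = max(EF_Concept design=17, EF_User testing=34) = 34; EF_Tooling = 34+9 = 43
ES_Supplier sourcing = 21; EF_Supplier sourcing = 21+2 = 23
ES_Pilot run = max(EF_Market research=7, EF_Prototype build=21) = 21; EF_Pilot run = 21+4 = 25
ES_QA = max(EF_Tooling=43, EF_Supplier sourcing=23, EF_Pilot run=25) = 43; EF_QA = 43+9 = 52
Expected project duration μ = 52 days. Critical path: Market research → Prototype build → User testing → Tooling → QA.

Variance along critical path = 4.000 + 1.778 + 13.444 + 0.444 + 9.000 = 28.667; σ = 5.354 days.
D = μ + z·σ = 52 + 2.326·5.354 = 64.5 days

64.5 days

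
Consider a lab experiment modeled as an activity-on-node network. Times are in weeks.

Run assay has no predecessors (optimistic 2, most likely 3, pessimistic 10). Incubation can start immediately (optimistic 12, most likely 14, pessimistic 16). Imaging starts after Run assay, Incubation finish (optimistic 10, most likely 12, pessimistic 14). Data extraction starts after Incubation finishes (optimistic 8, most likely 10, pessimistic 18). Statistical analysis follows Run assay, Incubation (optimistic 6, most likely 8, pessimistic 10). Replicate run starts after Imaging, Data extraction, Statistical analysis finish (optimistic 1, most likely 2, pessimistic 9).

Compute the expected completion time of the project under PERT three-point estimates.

te_Run assay = (2 + 4·3 + 10)/6 = 24/6 = 4
te_Incubation = (12 + 4·14 + 16)/6 = 84/6 = 14
te_Imaging = (10 + 4·12 + 14)/6 = 72/6 = 12
te_Data extraction = (8 + 4·10 + 18)/6 = 66/6 = 11
te_Statistical analysis = (6 + 4·8 + 10)/6 = 48/6 = 8
te_Replicate run = (1 + 4·2 + 9)/6 = 18/6 = 3

Forward pass:
ES_Run assay = 0; EF_Run assay = 4
ES_Incubation = 0; EF_Incubation = 14
ES_Imaging = max(EF_Run assay=4, EF_Incubation=14) = 14; EF_Imaging = 14+12 = 26
ES_Data extraction = 14; EF_Data extraction = 14+11 = 25
ES_Statistical analysis = max(EF_Run assay=4, EF_Incubation=14) = 14; EF_Statistical analysis = 14+8 = 22
ES_Replicate run = max(EF_Imaging=26, EF_Data extraction=25, EF_Statistical analysis=22) = 26; EF_Replicate run = 26+3 = 29
Expected project duration μ = 29 weeks. Critical path: Incubation → Imaging → Replicate run.

29 weeks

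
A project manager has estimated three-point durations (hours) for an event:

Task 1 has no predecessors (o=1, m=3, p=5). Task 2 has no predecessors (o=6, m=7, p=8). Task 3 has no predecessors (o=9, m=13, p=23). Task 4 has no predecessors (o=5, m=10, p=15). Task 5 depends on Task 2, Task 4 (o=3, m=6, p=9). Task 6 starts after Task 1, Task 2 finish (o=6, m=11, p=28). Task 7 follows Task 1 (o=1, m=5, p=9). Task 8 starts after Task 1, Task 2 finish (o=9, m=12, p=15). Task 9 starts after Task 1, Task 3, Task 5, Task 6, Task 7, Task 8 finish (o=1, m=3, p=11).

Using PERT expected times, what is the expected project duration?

24 hours

te_Task 1 = (1 + 4·3 + 5)/6 = 18/6 = 3
te_Task 2 = (6 + 4·7 + 8)/6 = 42/6 = 7
te_Task 3 = (9 + 4·13 + 23)/6 = 84/6 = 14
te_Task 4 = (5 + 4·10 + 15)/6 = 60/6 = 10
te_Task 5 = (3 + 4·6 + 9)/6 = 36/6 = 6
te_Task 6 = (6 + 4·11 + 28)/6 = 78/6 = 13
te_Task 7 = (1 + 4·5 + 9)/6 = 30/6 = 5
te_Task 8 = (9 + 4·12 + 15)/6 = 72/6 = 12
te_Task 9 = (1 + 4·3 + 11)/6 = 24/6 = 4

Forward pass:
ES_Task 1 = 0; EF_Task 1 = 3
ES_Task 2 = 0; EF_Task 2 = 7
ES_Task 3 = 0; EF_Task 3 = 14
ES_Task 4 = 0; EF_Task 4 = 10
ES_Task 5 = max(EF_Task 2=7, EF_Task 4=10) = 10; EF_Task 5 = 10+6 = 16
ES_Task 6 = max(EF_Task 1=3, EF_Task 2=7) = 7; EF_Task 6 = 7+13 = 20
ES_Task 7 = 3; EF_Task 7 = 3+5 = 8
ES_Task 8 = max(EF_Task 1=3, EF_Task 2=7) = 7; EF_Task 8 = 7+12 = 19
ES_Task 9 = max(EF_Task 1=3, EF_Task 3=14, EF_Task 5=16, EF_Task 6=20, EF_Task 7=8, EF_Task 8=19) = 20; EF_Task 9 = 20+4 = 24
Expected project duration μ = 24 hours. Critical path: Task 2 → Task 6 → Task 9.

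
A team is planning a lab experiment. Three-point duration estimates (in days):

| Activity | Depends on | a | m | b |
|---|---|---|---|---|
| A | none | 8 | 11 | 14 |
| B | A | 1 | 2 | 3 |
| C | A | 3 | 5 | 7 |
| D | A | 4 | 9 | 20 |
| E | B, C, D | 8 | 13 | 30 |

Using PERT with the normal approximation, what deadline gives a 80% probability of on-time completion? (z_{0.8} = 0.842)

39.9 days

te_A = (8 + 4·11 + 14)/6 = 66/6 = 11; σ²_A = ((14−8)/6)² = 1.000
te_B = (1 + 4·2 + 3)/6 = 12/6 = 2; σ²_B = ((3−1)/6)² = 0.111
te_C = (3 + 4·5 + 7)/6 = 30/6 = 5; σ²_C = ((7−3)/6)² = 0.444
te_D = (4 + 4·9 + 20)/6 = 60/6 = 10; σ²_D = ((20−4)/6)² = 7.111
te_E = (8 + 4·13 + 30)/6 = 90/6 = 15; σ²_E = ((30−8)/6)² = 13.444

Forward pass:
ES_A = 0; EF_A = 11
ES_B = 11; EF_B = 11+2 = 13
ES_C = 11; EF_C = 11+5 = 16
ES_D = 11; EF_D = 11+10 = 21
ES_E = max(EF_B=13, EF_C=16, EF_D=21) = 21; EF_E = 21+15 = 36
Expected project duration μ = 36 days. Critical path: A → D → E.

Variance along critical path = 1.000 + 7.111 + 13.444 = 21.556; σ = 4.643 days.
D = μ + z·σ = 36 + 0.842·4.643 = 39.9 days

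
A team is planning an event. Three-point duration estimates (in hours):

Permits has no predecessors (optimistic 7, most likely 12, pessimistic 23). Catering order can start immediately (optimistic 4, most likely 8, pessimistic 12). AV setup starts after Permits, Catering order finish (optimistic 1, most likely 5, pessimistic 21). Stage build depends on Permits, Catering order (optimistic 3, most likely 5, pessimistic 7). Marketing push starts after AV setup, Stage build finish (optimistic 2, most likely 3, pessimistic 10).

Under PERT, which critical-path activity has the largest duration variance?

AV setup

te_Permits = (7 + 4·12 + 23)/6 = 78/6 = 13; σ²_Permits = ((23−7)/6)² = 7.111
te_Catering order = (4 + 4·8 + 12)/6 = 48/6 = 8; σ²_Catering order = ((12−4)/6)² = 1.778
te_AV setup = (1 + 4·5 + 21)/6 = 42/6 = 7; σ²_AV setup = ((21−1)/6)² = 11.111
te_Stage build = (3 + 4·5 + 7)/6 = 30/6 = 5; σ²_Stage build = ((7−3)/6)² = 0.444
te_Marketing push = (2 + 4·3 + 10)/6 = 24/6 = 4; σ²_Marketing push = ((10−2)/6)² = 1.778

Forward pass:
ES_Permits = 0; EF_Permits = 13
ES_Catering order = 0; EF_Catering order = 8
ES_AV setup = max(EF_Permits=13, EF_Catering order=8) = 13; EF_AV setup = 13+7 = 20
ES_Stage build = max(EF_Permits=13, EF_Catering order=8) = 13; EF_Stage build = 13+5 = 18
ES_Marketing push = max(EF_AV setup=20, EF_Stage build=18) = 20; EF_Marketing push = 20+4 = 24
Expected project duration μ = 24 hours. Critical path: Permits → AV setup → Marketing push.

Variances on critical path: σ²_Permits=7.111, σ²_AV setup=11.111, σ²_Marketing push=1.778.
Largest is σ²_AV setup = 11.111.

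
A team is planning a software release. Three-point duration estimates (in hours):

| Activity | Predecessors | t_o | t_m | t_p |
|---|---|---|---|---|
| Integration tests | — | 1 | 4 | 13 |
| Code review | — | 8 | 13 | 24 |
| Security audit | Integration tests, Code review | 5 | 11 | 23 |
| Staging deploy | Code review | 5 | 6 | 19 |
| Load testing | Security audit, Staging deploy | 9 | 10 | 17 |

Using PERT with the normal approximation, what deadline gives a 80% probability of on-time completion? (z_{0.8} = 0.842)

40.6 hours

te_Integration tests = (1 + 4·4 + 13)/6 = 30/6 = 5; σ²_Integration tests = ((13−1)/6)² = 4.000
te_Code review = (8 + 4·13 + 24)/6 = 84/6 = 14; σ²_Code review = ((24−8)/6)² = 7.111
te_Security audit = (5 + 4·11 + 23)/6 = 72/6 = 12; σ²_Security audit = ((23−5)/6)² = 9.000
te_Staging deploy = (5 + 4·6 + 19)/6 = 48/6 = 8; σ²_Staging deploy = ((19−5)/6)² = 5.444
te_Load testing = (9 + 4·10 + 17)/6 = 66/6 = 11; σ²_Load testing = ((17−9)/6)² = 1.778

Forward pass:
ES_Integration tests = 0; EF_Integration tests = 5
ES_Code review = 0; EF_Code review = 14
ES_Security audit = max(EF_Integration tests=5, EF_Code review=14) = 14; EF_Security audit = 14+12 = 26
ES_Staging deploy = 14; EF_Staging deploy = 14+8 = 22
ES_Load testing = max(EF_Security audit=26, EF_Staging deploy=22) = 26; EF_Load testing = 26+11 = 37
Expected project duration μ = 37 hours. Critical path: Code review → Security audit → Load testing.

Variance along critical path = 7.111 + 9.000 + 1.778 = 17.889; σ = 4.230 hours.
D = μ + z·σ = 37 + 0.842·4.230 = 40.6 hours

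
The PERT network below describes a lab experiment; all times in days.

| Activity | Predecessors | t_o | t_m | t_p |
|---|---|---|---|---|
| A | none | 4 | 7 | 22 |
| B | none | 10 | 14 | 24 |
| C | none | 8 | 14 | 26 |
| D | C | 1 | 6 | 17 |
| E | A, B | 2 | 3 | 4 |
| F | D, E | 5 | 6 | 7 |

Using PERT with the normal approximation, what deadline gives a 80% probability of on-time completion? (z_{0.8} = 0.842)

te_A = (4 + 4·7 + 22)/6 = 54/6 = 9; σ²_A = ((22−4)/6)² = 9.000
te_B = (10 + 4·14 + 24)/6 = 90/6 = 15; σ²_B = ((24−10)/6)² = 5.444
te_C = (8 + 4·14 + 26)/6 = 90/6 = 15; σ²_C = ((26−8)/6)² = 9.000
te_D = (1 + 4·6 + 17)/6 = 42/6 = 7; σ²_D = ((17−1)/6)² = 7.111
te_E = (2 + 4·3 + 4)/6 = 18/6 = 3; σ²_E = ((4−2)/6)² = 0.111
te_F = (5 + 4·6 + 7)/6 = 36/6 = 6; σ²_F = ((7−5)/6)² = 0.111

Forward pass:
ES_A = 0; EF_A = 9
ES_B = 0; EF_B = 15
ES_C = 0; EF_C = 15
ES_D = 15; EF_D = 15+7 = 22
ES_E = max(EF_A=9, EF_B=15) = 15; EF_E = 15+3 = 18
ES_F = max(EF_D=22, EF_E=18) = 22; EF_F = 22+6 = 28
Expected project duration μ = 28 days. Critical path: C → D → F.

Variance along critical path = 9.000 + 7.111 + 0.111 = 16.222; σ = 4.028 days.
D = μ + z·σ = 28 + 0.842·4.028 = 31.4 days

31.4 days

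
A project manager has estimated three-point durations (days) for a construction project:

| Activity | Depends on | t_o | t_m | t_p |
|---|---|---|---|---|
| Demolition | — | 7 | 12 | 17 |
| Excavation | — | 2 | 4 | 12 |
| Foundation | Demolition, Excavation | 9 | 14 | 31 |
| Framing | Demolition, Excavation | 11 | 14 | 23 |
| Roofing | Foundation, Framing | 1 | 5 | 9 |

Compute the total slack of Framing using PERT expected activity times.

te_Demolition = (7 + 4·12 + 17)/6 = 72/6 = 12
te_Excavation = (2 + 4·4 + 12)/6 = 30/6 = 5
te_Foundation = (9 + 4·14 + 31)/6 = 96/6 = 16
te_Framing = (11 + 4·14 + 23)/6 = 90/6 = 15
te_Roofing = (1 + 4·5 + 9)/6 = 30/6 = 5

Forward pass:
ES_Demolition = 0; EF_Demolition = 12
ES_Excavation = 0; EF_Excavation = 5
ES_Foundation = max(EF_Demolition=12, EF_Excavation=5) = 12; EF_Foundation = 12+16 = 28
ES_Framing = max(EF_Demolition=12, EF_Excavation=5) = 12; EF_Framing = 12+15 = 27
ES_Roofing = max(EF_Foundation=28, EF_Framing=27) = 28; EF_Roofing = 28+5 = 33
Expected project duration μ = 33 days. Critical path: Demolition → Foundation → Roofing.

Backward pass:
LF_Roofing = 33; LS_Roofing = 33−5 = 28
LF_Framing = LS_Roofing = 28; LS_Framing = 28−15 = 13
LF_Foundation = LS_Roofing = 28; LS_Foundation = 28−16 = 12
LF_Excavation = min(LS_Foundation=12, LS_Framing=13) = 12; LS_Excavation = 12−5 = 7
LF_Demolition = min(LS_Foundation=12, LS_Framing=13) = 12; LS_Demolition = 12−12 = 0
Slack_Framing = LS_Framing − ES_Framing = 13 − 12 = 1

1 days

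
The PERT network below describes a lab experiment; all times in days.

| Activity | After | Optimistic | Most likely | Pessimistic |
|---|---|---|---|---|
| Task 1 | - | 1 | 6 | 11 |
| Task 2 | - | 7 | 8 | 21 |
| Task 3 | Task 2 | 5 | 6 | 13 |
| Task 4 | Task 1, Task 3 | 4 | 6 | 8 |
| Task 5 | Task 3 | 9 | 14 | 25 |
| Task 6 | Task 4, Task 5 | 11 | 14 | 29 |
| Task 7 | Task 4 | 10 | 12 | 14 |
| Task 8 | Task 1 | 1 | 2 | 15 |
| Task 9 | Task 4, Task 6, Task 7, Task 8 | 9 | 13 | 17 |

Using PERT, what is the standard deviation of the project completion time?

te_Task 1 = (1 + 4·6 + 11)/6 = 36/6 = 6; σ²_Task 1 = ((11−1)/6)² = 2.778
te_Task 2 = (7 + 4·8 + 21)/6 = 60/6 = 10; σ²_Task 2 = ((21−7)/6)² = 5.444
te_Task 3 = (5 + 4·6 + 13)/6 = 42/6 = 7; σ²_Task 3 = ((13−5)/6)² = 1.778
te_Task 4 = (4 + 4·6 + 8)/6 = 36/6 = 6; σ²_Task 4 = ((8−4)/6)² = 0.444
te_Task 5 = (9 + 4·14 + 25)/6 = 90/6 = 15; σ²_Task 5 = ((25−9)/6)² = 7.111
te_Task 6 = (11 + 4·14 + 29)/6 = 96/6 = 16; σ²_Task 6 = ((29−11)/6)² = 9.000
te_Task 7 = (10 + 4·12 + 14)/6 = 72/6 = 12; σ²_Task 7 = ((14−10)/6)² = 0.444
te_Task 8 = (1 + 4·2 + 15)/6 = 24/6 = 4; σ²_Task 8 = ((15−1)/6)² = 5.444
te_Task 9 = (9 + 4·13 + 17)/6 = 78/6 = 13; σ²_Task 9 = ((17−9)/6)² = 1.778

Forward pass:
ES_Task 1 = 0; EF_Task 1 = 6
ES_Task 2 = 0; EF_Task 2 = 10
ES_Task 3 = 10; EF_Task 3 = 10+7 = 17
ES_Task 4 = max(EF_Task 1=6, EF_Task 3=17) = 17; EF_Task 4 = 17+6 = 23
ES_Task 5 = 17; EF_Task 5 = 17+15 = 32
ES_Task 6 = max(EF_Task 4=23, EF_Task 5=32) = 32; EF_Task 6 = 32+16 = 48
ES_Task 7 = 23; EF_Task 7 = 23+12 = 35
ES_Task 8 = 6; EF_Task 8 = 6+4 = 10
ES_Task 9 = max(EF_Task 4=23, EF_Task 6=48, EF_Task 7=35, EF_Task 8=10) = 48; EF_Task 9 = 48+13 = 61
Expected project duration μ = 61 days. Critical path: Task 2 → Task 3 → Task 5 → Task 6 → Task 9.

Variance along critical path = 5.444 + 1.778 + 7.111 + 9.000 + 1.778 = 25.111
σ = √25.111 = 5.011 days

5.01 days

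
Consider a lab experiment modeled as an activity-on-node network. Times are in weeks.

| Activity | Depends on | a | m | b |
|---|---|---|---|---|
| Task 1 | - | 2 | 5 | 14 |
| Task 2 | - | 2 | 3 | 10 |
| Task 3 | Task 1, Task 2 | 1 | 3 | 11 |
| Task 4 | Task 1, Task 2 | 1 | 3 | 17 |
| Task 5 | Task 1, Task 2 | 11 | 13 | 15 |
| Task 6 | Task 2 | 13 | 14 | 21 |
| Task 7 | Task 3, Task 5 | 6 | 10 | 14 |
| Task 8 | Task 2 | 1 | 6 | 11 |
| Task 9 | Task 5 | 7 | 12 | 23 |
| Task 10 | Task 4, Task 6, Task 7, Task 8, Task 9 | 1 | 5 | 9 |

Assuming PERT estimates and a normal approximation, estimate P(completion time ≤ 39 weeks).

0.708

te_Task 1 = (2 + 4·5 + 14)/6 = 36/6 = 6; σ²_Task 1 = ((14−2)/6)² = 4.000
te_Task 2 = (2 + 4·3 + 10)/6 = 24/6 = 4; σ²_Task 2 = ((10−2)/6)² = 1.778
te_Task 3 = (1 + 4·3 + 11)/6 = 24/6 = 4; σ²_Task 3 = ((11−1)/6)² = 2.778
te_Task 4 = (1 + 4·3 + 17)/6 = 30/6 = 5; σ²_Task 4 = ((17−1)/6)² = 7.111
te_Task 5 = (11 + 4·13 + 15)/6 = 78/6 = 13; σ²_Task 5 = ((15−11)/6)² = 0.444
te_Task 6 = (13 + 4·14 + 21)/6 = 90/6 = 15; σ²_Task 6 = ((21−13)/6)² = 1.778
te_Task 7 = (6 + 4·10 + 14)/6 = 60/6 = 10; σ²_Task 7 = ((14−6)/6)² = 1.778
te_Task 8 = (1 + 4·6 + 11)/6 = 36/6 = 6; σ²_Task 8 = ((11−1)/6)² = 2.778
te_Task 9 = (7 + 4·12 + 23)/6 = 78/6 = 13; σ²_Task 9 = ((23−7)/6)² = 7.111
te_Task 10 = (1 + 4·5 + 9)/6 = 30/6 = 5; σ²_Task 10 = ((9−1)/6)² = 1.778

Forward pass:
ES_Task 1 = 0; EF_Task 1 = 6
ES_Task 2 = 0; EF_Task 2 = 4
ES_Task 3 = max(EF_Task 1=6, EF_Task 2=4) = 6; EF_Task 3 = 6+4 = 10
ES_Task 4 = max(EF_Task 1=6, EF_Task 2=4) = 6; EF_Task 4 = 6+5 = 11
ES_Task 5 = max(EF_Task 1=6, EF_Task 2=4) = 6; EF_Task 5 = 6+13 = 19
ES_Task 6 = 4; EF_Task 6 = 4+15 = 19
ES_Task 7 = max(EF_Task 3=10, EF_Task 5=19) = 19; EF_Task 7 = 19+10 = 29
ES_Task 8 = 4; EF_Task 8 = 4+6 = 10
ES_Task 9 = 19; EF_Task 9 = 19+13 = 32
ES_Task 10 = max(EF_Task 4=11, EF_Task 6=19, EF_Task 7=29, EF_Task 8=10, EF_Task 9=32) = 32; EF_Task 10 = 32+5 = 37
Expected project duration μ = 37 weeks. Critical path: Task 1 → Task 5 → Task 9 → Task 10.

Variance along critical path = 4.000 + 0.444 + 7.111 + 1.778 = 13.333; σ = √13.333 = 3.651 weeks.
Z = (39 − 37) / 3.651 = 0.548
P(T ≤ 39) = Φ(0.548) ≈ 0.708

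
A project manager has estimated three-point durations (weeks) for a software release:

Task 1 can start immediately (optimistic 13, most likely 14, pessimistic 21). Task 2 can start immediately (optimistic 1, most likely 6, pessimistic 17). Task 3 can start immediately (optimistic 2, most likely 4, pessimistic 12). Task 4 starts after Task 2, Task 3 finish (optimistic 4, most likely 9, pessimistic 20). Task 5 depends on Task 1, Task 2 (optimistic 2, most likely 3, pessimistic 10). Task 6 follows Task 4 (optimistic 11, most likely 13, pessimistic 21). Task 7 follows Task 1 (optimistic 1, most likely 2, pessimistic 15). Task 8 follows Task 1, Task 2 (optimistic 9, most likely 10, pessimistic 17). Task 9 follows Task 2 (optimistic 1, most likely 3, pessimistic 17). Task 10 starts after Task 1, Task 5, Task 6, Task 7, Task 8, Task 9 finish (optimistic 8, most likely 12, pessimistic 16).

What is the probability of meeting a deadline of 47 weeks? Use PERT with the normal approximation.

te_Task 1 = (13 + 4·14 + 21)/6 = 90/6 = 15; σ²_Task 1 = ((21−13)/6)² = 1.778
te_Task 2 = (1 + 4·6 + 17)/6 = 42/6 = 7; σ²_Task 2 = ((17−1)/6)² = 7.111
te_Task 3 = (2 + 4·4 + 12)/6 = 30/6 = 5; σ²_Task 3 = ((12−2)/6)² = 2.778
te_Task 4 = (4 + 4·9 + 20)/6 = 60/6 = 10; σ²_Task 4 = ((20−4)/6)² = 7.111
te_Task 5 = (2 + 4·3 + 10)/6 = 24/6 = 4; σ²_Task 5 = ((10−2)/6)² = 1.778
te_Task 6 = (11 + 4·13 + 21)/6 = 84/6 = 14; σ²_Task 6 = ((21−11)/6)² = 2.778
te_Task 7 = (1 + 4·2 + 15)/6 = 24/6 = 4; σ²_Task 7 = ((15−1)/6)² = 5.444
te_Task 8 = (9 + 4·10 + 17)/6 = 66/6 = 11; σ²_Task 8 = ((17−9)/6)² = 1.778
te_Task 9 = (1 + 4·3 + 17)/6 = 30/6 = 5; σ²_Task 9 = ((17−1)/6)² = 7.111
te_Task 10 = (8 + 4·12 + 16)/6 = 72/6 = 12; σ²_Task 10 = ((16−8)/6)² = 1.778

Forward pass:
ES_Task 1 = 0; EF_Task 1 = 15
ES_Task 2 = 0; EF_Task 2 = 7
ES_Task 3 = 0; EF_Task 3 = 5
ES_Task 4 = max(EF_Task 2=7, EF_Task 3=5) = 7; EF_Task 4 = 7+10 = 17
ES_Task 5 = max(EF_Task 1=15, EF_Task 2=7) = 15; EF_Task 5 = 15+4 = 19
ES_Task 6 = 17; EF_Task 6 = 17+14 = 31
ES_Task 7 = 15; EF_Task 7 = 15+4 = 19
ES_Task 8 = max(EF_Task 1=15, EF_Task 2=7) = 15; EF_Task 8 = 15+11 = 26
ES_Task 9 = 7; EF_Task 9 = 7+5 = 12
ES_Task 10 = max(EF_Task 1=15, EF_Task 5=19, EF_Task 6=31, EF_Task 7=19, EF_Task 8=26, EF_Task 9=12) = 31; EF_Task 10 = 31+12 = 43
Expected project duration μ = 43 weeks. Critical path: Task 2 → Task 4 → Task 6 → Task 10.

Variance along critical path = 7.111 + 7.111 + 2.778 + 1.778 = 18.778; σ = √18.778 = 4.333 weeks.
Z = (47 − 43) / 4.333 = 0.923
P(T ≤ 47) = Φ(0.923) ≈ 0.822

0.822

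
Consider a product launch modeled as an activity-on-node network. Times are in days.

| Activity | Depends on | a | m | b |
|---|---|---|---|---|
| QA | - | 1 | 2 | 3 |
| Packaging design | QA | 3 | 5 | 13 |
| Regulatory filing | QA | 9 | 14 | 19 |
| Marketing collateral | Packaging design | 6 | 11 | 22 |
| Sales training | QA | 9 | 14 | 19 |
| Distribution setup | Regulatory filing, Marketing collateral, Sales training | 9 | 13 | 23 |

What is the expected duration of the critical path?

34 days

te_QA = (1 + 4·2 + 3)/6 = 12/6 = 2
te_Packaging design = (3 + 4·5 + 13)/6 = 36/6 = 6
te_Regulatory filing = (9 + 4·14 + 19)/6 = 84/6 = 14
te_Marketing collateral = (6 + 4·11 + 22)/6 = 72/6 = 12
te_Sales training = (9 + 4·14 + 19)/6 = 84/6 = 14
te_Distribution setup = (9 + 4·13 + 23)/6 = 84/6 = 14

Forward pass:
ES_QA = 0; EF_QA = 2
ES_Packaging design = 2; EF_Packaging design = 2+6 = 8
ES_Regulatory filing = 2; EF_Regulatory filing = 2+14 = 16
ES_Marketing collateral = 8; EF_Marketing collateral = 8+12 = 20
ES_Sales training = 2; EF_Sales training = 2+14 = 16
ES_Distribution setup = max(EF_Regulatory filing=16, EF_Marketing collateral=20, EF_Sales training=16) = 20; EF_Distribution setup = 20+14 = 34
Expected project duration μ = 34 days. Critical path: QA → Packaging design → Marketing collateral → Distribution setup.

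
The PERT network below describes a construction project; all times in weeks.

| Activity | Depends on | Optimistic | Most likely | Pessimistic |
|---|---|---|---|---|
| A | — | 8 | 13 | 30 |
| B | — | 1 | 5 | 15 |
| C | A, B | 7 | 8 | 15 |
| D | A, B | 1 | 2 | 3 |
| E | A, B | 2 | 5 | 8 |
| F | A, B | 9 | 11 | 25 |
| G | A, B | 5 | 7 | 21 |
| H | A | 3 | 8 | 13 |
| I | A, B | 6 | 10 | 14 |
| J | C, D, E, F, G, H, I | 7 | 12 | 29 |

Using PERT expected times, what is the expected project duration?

42 weeks

te_A = (8 + 4·13 + 30)/6 = 90/6 = 15
te_B = (1 + 4·5 + 15)/6 = 36/6 = 6
te_C = (7 + 4·8 + 15)/6 = 54/6 = 9
te_D = (1 + 4·2 + 3)/6 = 12/6 = 2
te_E = (2 + 4·5 + 8)/6 = 30/6 = 5
te_F = (9 + 4·11 + 25)/6 = 78/6 = 13
te_G = (5 + 4·7 + 21)/6 = 54/6 = 9
te_H = (3 + 4·8 + 13)/6 = 48/6 = 8
te_I = (6 + 4·10 + 14)/6 = 60/6 = 10
te_J = (7 + 4·12 + 29)/6 = 84/6 = 14

Forward pass:
ES_A = 0; EF_A = 15
ES_B = 0; EF_B = 6
ES_C = max(EF_A=15, EF_B=6) = 15; EF_C = 15+9 = 24
ES_D = max(EF_A=15, EF_B=6) = 15; EF_D = 15+2 = 17
ES_E = max(EF_A=15, EF_B=6) = 15; EF_E = 15+5 = 20
ES_F = max(EF_A=15, EF_B=6) = 15; EF_F = 15+13 = 28
ES_G = max(EF_A=15, EF_B=6) = 15; EF_G = 15+9 = 24
ES_H = 15; EF_H = 15+8 = 23
ES_I = max(EF_A=15, EF_B=6) = 15; EF_I = 15+10 = 25
ES_J = max(EF_C=24, EF_D=17, EF_E=20, EF_F=28, EF_G=24, EF_H=23, EF_I=25) = 28; EF_J = 28+14 = 42
Expected project duration μ = 42 weeks. Critical path: A → F → J.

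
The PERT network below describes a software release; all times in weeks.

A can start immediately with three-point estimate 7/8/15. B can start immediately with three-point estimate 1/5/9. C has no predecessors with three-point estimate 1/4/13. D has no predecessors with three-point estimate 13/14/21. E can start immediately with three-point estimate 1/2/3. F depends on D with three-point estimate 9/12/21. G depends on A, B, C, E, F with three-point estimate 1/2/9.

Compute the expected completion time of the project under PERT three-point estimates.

te_A = (7 + 4·8 + 15)/6 = 54/6 = 9
te_B = (1 + 4·5 + 9)/6 = 30/6 = 5
te_C = (1 + 4·4 + 13)/6 = 30/6 = 5
te_D = (13 + 4·14 + 21)/6 = 90/6 = 15
te_E = (1 + 4·2 + 3)/6 = 12/6 = 2
te_F = (9 + 4·12 + 21)/6 = 78/6 = 13
te_G = (1 + 4·2 + 9)/6 = 18/6 = 3

Forward pass:
ES_A = 0; EF_A = 9
ES_B = 0; EF_B = 5
ES_C = 0; EF_C = 5
ES_D = 0; EF_D = 15
ES_E = 0; EF_E = 2
ES_F = 15; EF_F = 15+13 = 28
ES_G = max(EF_A=9, EF_B=5, EF_C=5, EF_E=2, EF_F=28) = 28; EF_G = 28+3 = 31
Expected project duration μ = 31 weeks. Critical path: D → F → G.

31 weeks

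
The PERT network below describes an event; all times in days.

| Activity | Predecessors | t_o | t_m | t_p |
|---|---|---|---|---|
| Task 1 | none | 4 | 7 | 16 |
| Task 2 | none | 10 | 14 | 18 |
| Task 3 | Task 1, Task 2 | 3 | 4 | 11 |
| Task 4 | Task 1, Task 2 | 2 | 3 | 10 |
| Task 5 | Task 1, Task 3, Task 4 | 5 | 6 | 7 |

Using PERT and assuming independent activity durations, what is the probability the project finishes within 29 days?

0.982

te_Task 1 = (4 + 4·7 + 16)/6 = 48/6 = 8; σ²_Task 1 = ((16−4)/6)² = 4.000
te_Task 2 = (10 + 4·14 + 18)/6 = 84/6 = 14; σ²_Task 2 = ((18−10)/6)² = 1.778
te_Task 3 = (3 + 4·4 + 11)/6 = 30/6 = 5; σ²_Task 3 = ((11−3)/6)² = 1.778
te_Task 4 = (2 + 4·3 + 10)/6 = 24/6 = 4; σ²_Task 4 = ((10−2)/6)² = 1.778
te_Task 5 = (5 + 4·6 + 7)/6 = 36/6 = 6; σ²_Task 5 = ((7−5)/6)² = 0.111

Forward pass:
ES_Task 1 = 0; EF_Task 1 = 8
ES_Task 2 = 0; EF_Task 2 = 14
ES_Task 3 = max(EF_Task 1=8, EF_Task 2=14) = 14; EF_Task 3 = 14+5 = 19
ES_Task 4 = max(EF_Task 1=8, EF_Task 2=14) = 14; EF_Task 4 = 14+4 = 18
ES_Task 5 = max(EF_Task 1=8, EF_Task 3=19, EF_Task 4=18) = 19; EF_Task 5 = 19+6 = 25
Expected project duration μ = 25 days. Critical path: Task 2 → Task 3 → Task 5.

Variance along critical path = 1.778 + 1.778 + 0.111 = 3.667; σ = √3.667 = 1.915 days.
Z = (29 − 25) / 1.915 = 2.089
P(T ≤ 29) = Φ(2.089) ≈ 0.982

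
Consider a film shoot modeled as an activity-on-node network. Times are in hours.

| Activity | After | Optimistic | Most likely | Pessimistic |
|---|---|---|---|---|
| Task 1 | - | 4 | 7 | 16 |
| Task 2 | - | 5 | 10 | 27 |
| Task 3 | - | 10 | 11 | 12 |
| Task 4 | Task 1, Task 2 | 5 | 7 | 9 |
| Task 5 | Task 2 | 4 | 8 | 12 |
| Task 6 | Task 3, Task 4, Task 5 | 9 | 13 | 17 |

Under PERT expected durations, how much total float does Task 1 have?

5 hours

te_Task 1 = (4 + 4·7 + 16)/6 = 48/6 = 8
te_Task 2 = (5 + 4·10 + 27)/6 = 72/6 = 12
te_Task 3 = (10 + 4·11 + 12)/6 = 66/6 = 11
te_Task 4 = (5 + 4·7 + 9)/6 = 42/6 = 7
te_Task 5 = (4 + 4·8 + 12)/6 = 48/6 = 8
te_Task 6 = (9 + 4·13 + 17)/6 = 78/6 = 13

Forward pass:
ES_Task 1 = 0; EF_Task 1 = 8
ES_Task 2 = 0; EF_Task 2 = 12
ES_Task 3 = 0; EF_Task 3 = 11
ES_Task 4 = max(EF_Task 1=8, EF_Task 2=12) = 12; EF_Task 4 = 12+7 = 19
ES_Task 5 = 12; EF_Task 5 = 12+8 = 20
ES_Task 6 = max(EF_Task 3=11, EF_Task 4=19, EF_Task 5=20) = 20; EF_Task 6 = 20+13 = 33
Expected project duration μ = 33 hours. Critical path: Task 2 → Task 5 → Task 6.

Backward pass:
LF_Task 6 = 33; LS_Task 6 = 33−13 = 20
LF_Task 5 = LS_Task 6 = 20; LS_Task 5 = 20−8 = 12
LF_Task 4 = LS_Task 6 = 20; LS_Task 4 = 20−7 = 13
LF_Task 3 = LS_Task 6 = 20; LS_Task 3 = 20−11 = 9
LF_Task 2 = min(LS_Task 4=13, LS_Task 5=12) = 12; LS_Task 2 = 12−12 = 0
LF_Task 1 = LS_Task 4 = 13; LS_Task 1 = 13−8 = 5
Slack_Task 1 = LS_Task 1 − ES_Task 1 = 5 − 0 = 5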